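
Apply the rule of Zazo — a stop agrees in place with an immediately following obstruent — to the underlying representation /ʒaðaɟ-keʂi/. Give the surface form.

[ʒaðagkeʂi]

/ɟ/ is a voiced palatal stop. The following trigger /k/ is velar, so /ɟ/ must become velar as well.
The voiced velar stop is [g], so /ɟ/ → [g].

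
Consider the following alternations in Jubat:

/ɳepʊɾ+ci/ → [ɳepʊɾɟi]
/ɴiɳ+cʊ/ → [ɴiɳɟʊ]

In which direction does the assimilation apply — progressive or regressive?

Underlying /c/ is realised as [ɟ] next to /ɾ/; /ɾ/ itself does not change.
/c/ is voiceless while /ɾ/ is voiced; the output [ɟ] is voiced, matching the trigger — so the feature that spreads is voicing.
The same holds elsewhere in the data: /c/ → [ɟ] after /ɳ/ (voiceless → voiced, matching voiced) — only voicing changes, and always toward the preceding segment.
The trigger is the preceding segment, so the direction is progressive (perseverative).

progressive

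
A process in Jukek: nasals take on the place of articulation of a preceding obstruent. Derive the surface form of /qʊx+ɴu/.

The rule targets /ɴ/ (voiced uvular nasal), which sits after the trigger /x/ (velar).
Changing only its place to velar gives [ŋ] — the voiced velar nasal.

[qʊxŋu]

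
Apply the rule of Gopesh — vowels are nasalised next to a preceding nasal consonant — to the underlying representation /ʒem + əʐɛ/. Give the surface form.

[ʒemə̃ʐɛ]

The vowel /ə/ is adjacent to the preceding nasal /m/, so it acquires [+nasal] and surfaces as [ə̃].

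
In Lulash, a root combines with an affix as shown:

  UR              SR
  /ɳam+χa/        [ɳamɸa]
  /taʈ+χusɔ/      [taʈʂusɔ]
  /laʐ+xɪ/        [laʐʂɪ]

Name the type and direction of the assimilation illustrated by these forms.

Comparing underlying and surface forms, /χ/ → [ɸ] is the alternation; the neighbouring /m/ is constant.
The change uvular → bilabial matches the place of the preceding /m/, identifying this as place assimilation.
Manner and voice are unchanged, so the assimilation is partial, not total.
The same holds elsewhere in the data: /χ/ → [ʂ] after /ʈ/ (uvular → retroflex, matching retroflex); /x/ → [ʂ] after /ʐ/ (velar → retroflex, matching retroflex) — only place changes, and always toward the preceding segment.
The trigger is the preceding segment, so the direction is progressive (perseverative).

progressive place assimilation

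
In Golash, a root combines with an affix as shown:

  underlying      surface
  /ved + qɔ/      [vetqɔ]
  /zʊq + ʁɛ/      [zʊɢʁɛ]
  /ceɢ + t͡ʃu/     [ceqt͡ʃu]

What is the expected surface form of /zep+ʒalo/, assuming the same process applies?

The data show regressive voicing assimilation: /d/ → [t] before /q/; /q/ → [ɢ] before /ʁ/; /ɢ/ → [q] before /t͡ʃ/. In each pair only voicing changes, matching the following consonant, while place and manner stay constant.
/p/ is a voiceless bilabial stop. The following trigger /ʒ/ is voiced, so /p/ must become voiced as well.
The voiced bilabial stop is [b], so /p/ → [b].

[zebʒalo]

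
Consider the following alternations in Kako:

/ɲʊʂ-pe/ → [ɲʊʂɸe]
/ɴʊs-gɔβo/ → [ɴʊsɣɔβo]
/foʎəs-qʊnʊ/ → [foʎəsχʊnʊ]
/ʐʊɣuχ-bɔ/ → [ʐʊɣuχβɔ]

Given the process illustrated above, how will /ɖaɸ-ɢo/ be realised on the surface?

[ɖaɸʁo]

The data show progressive manner assimilation: /p/ → [ɸ] after /ʂ/; /g/ → [ɣ] after /s/; /q/ → [χ] after /s/; /b/ → [β] after /χ/. In each pair only manner changes, matching the preceding consonant, while place and voice stay constant.
/ɢ/ is a voiced uvular stop. The preceding trigger /ɸ/ is a fricative, so /ɢ/ must become a fricative as well.
The voiced uvular fricative is [ʁ], so /ɢ/ → [ʁ].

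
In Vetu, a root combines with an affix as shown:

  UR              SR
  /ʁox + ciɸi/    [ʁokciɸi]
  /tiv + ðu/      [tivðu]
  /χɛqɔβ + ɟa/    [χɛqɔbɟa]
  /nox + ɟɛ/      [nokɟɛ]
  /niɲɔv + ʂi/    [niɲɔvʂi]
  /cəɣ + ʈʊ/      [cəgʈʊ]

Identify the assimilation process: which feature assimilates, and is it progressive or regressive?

Underlying /x/ is realised as [k] next to /c/; /c/ itself does not change.
The change fricative → stop matches the manner of the following /c/, identifying this as manner assimilation.
Place and voice are unchanged, so the assimilation is partial, not total.
Checking the remaining alternations: /β/ → [b] before /ɟ/ (fricative → stop, matching a stop); /x/ → [k] before /ɟ/ (fricative → stop, matching a stop); /ɣ/ → [g] before /ʈ/ (fricative → stop, matching a stop) — only manner changes, and always toward the following segment.
No alternation appears in [tivðu], [niɲɔvʂi]: there the adjacent consonants already agree in manner (/v/ and /ð/ are both fricatives; /v/ and /ʂ/ are both fricatives), so these forms are consistent with the same rule.
Since the segment that changes precedes the conditioning segment, the assimilation is regressive.

regressive manner assimilation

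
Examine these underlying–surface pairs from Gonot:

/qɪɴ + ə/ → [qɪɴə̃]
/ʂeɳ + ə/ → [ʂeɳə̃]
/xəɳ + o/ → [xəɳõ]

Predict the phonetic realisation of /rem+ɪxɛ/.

The data show progressive nasality assimilation (vowel nasalisation): /ə/ → [ə̃] after /ɴ/; /ə/ → [ə̃] after /ɳ/; /o/ → [õ] after /ɳ/ — a vowel is nasalised by an immediately preceding nasal consonant.
/ɪ/ sits next to the nasal /m/ and is therefore nasalised to [ɪ̃].

[remɪ̃xɛ]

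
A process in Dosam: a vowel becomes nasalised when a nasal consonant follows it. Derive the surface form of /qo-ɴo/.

[qõɴo]

The vowel /o/ is adjacent to the following nasal /ɴ/, so it acquires [+nasal] and surfaces as [õ].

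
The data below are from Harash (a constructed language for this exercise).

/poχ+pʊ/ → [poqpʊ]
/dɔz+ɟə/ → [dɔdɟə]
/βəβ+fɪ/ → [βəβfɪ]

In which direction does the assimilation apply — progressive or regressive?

regressive

Underlying /χ/ is realised as [q] next to /p/; /p/ itself does not change.
The change fricative → stop matches the manner of the following /p/, identifying this as manner assimilation.
The other alternating form patterns the same way: /z/ → [d] before /ɟ/ (fricative → stop, matching a stop) — only manner changes, and always toward the following segment.
Nothing changes in [βəβfɪ]: there the adjacent consonants already agree in manner (/β/ and /f/ are both fricatives), so this form is consistent with the same rule.
The trigger is the following segment, so the direction is regressive (anticipatory).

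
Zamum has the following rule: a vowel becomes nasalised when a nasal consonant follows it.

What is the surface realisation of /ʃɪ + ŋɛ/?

The vowel /ɪ/ is adjacent to the following nasal /ŋ/, so it acquires [+nasal] and surfaces as [ɪ̃].

[ʃɪ̃ŋɛ]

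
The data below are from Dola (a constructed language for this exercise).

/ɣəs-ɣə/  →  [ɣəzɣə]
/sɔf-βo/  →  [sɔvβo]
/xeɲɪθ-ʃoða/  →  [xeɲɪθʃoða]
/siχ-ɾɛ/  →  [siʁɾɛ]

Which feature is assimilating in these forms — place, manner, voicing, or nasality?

The segment that alternates is /s/, which surfaces as [z] when adjacent to /ɣ/.
/s/ is voiceless while /ɣ/ is voiced; the output [z] is voiced, matching the trigger — so the feature that spreads is voicing.
The same holds elsewhere in the data: /f/ → [v] before /β/ (voiceless → voiced, matching voiced); /χ/ → [ʁ] before /ɾ/ (voiceless → voiced, matching voiced) — only voicing changes, and always toward the following segment.
Nothing changes in [xeɲɪθʃoða]: there the adjacent consonants already agree in voicing (/θ/ and /ʃ/ are both voiceless), so this form is consistent with the same rule.

voicing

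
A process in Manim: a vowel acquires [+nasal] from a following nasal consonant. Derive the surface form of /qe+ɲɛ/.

/e/ sits next to the nasal /ɲ/ and is therefore nasalised to [ẽ].

[qẽɲɛ]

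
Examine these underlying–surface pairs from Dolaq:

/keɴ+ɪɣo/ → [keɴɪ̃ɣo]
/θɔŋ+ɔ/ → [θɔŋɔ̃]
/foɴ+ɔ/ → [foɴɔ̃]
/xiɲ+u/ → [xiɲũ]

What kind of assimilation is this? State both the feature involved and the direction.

The vowel /ɪ/ surfaces as nasalised [ɪ̃] next to the preceding nasal /ɴ/ — it has acquired the [+nasal] feature of its neighbour.
The other forms show the same pattern: /ɔ/ → [ɔ̃] after /ŋ/; /ɔ/ → [ɔ̃] after /ɴ/; /u/ → [ũ] after /ɲ/ — each time a vowel is nasalised next to a preceding nasal.
Because the conditioning nasal is to the left of the vowel that changes, the process is progressive (perseverative).

progressive nasality assimilation (vowel nasalisation)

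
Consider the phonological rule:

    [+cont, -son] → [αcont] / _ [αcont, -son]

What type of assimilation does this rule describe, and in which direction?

The shared variable α links the value of [cont] on the target to that of the neighbouring obstruent. [cont] distinguishes stops from fricatives — a manner-of-articulation feature — so this is manner assimilation.
The conditioning segment sits to the right of the focus bar, meaning the trigger follows the segment that changes — regressive assimilation.

regressive manner assimilation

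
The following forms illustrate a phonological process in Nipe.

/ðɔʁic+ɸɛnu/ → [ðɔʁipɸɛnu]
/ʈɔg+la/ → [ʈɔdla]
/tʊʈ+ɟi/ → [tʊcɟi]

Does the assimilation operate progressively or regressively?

regressive

Underlying /c/ is realised as [p] next to /ɸ/; /ɸ/ itself does not change.
/c/ is palatal while /ɸ/ is bilabial; the output [p] is bilabial, matching the trigger — so the feature that spreads is place.
The other alternating forms pattern the same way: /g/ → [d] before /l/ (velar → alveolar, matching alveolar); /ʈ/ → [c] before /ɟ/ (retroflex → palatal, matching palatal) — only place changes, and always toward the following segment.
Since the segment that changes precedes the conditioning segment, the assimilation is regressive.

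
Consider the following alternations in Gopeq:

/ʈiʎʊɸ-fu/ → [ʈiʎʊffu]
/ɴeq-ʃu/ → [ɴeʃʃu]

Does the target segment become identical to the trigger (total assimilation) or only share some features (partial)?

Underlying /q/ is realised as [ʃ] next to /ʃ/; /ʃ/ itself does not change.
The output [ʃ] is identical to the trigger /ʃ/ — every feature (place, manner, voicing) has been copied — so this is total assimilation.
The other form behaves the same way: /ɸ/ → [f] before /f/ — in each case the output is a copy of the following consonant.

total assimilation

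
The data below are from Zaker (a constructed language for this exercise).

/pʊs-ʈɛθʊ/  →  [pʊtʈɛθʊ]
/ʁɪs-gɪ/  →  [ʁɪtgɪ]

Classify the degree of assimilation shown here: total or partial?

partial assimilation

Comparing underlying and surface forms, /s/ → [t] is the alternation; the neighbouring /ʈ/ is constant.
The change fricative → stop matches the manner of the following /ʈ/, identifying this as manner assimilation.
Place and voice are unchanged, so the assimilation is partial, not total.
Checking the remaining alternation: /s/ → [t] before /g/ (fricative → stop, matching a stop) — only manner changes, and always toward the following segment.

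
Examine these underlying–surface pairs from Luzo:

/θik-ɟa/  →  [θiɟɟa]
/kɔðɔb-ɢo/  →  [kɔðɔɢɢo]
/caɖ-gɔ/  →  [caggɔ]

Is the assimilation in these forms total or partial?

total assimilation

Comparing underlying and surface forms, /k/ → [ɟ] is the alternation; the neighbouring /ɟ/ is constant.
The output [ɟ] is identical to the trigger /ɟ/ — every feature (place, manner, voicing) has been copied — so this is total assimilation.
The remaining alternations confirm this: /b/ → [ɢ] before /ɢ/; /ɖ/ → [g] before /g/ — in each case the output is a copy of the following consonant.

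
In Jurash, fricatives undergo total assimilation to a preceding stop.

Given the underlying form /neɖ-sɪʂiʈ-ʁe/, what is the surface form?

[neɖɖɪʂiʈʈe]

/s/ is the segment targeted by the rule; it sits immediately after /ɖ/, so it assimilates completely and surfaces as [ɖ].
The same rule applies at the second boundary: /ʁ/ → [ʈ] next to /ʈ/.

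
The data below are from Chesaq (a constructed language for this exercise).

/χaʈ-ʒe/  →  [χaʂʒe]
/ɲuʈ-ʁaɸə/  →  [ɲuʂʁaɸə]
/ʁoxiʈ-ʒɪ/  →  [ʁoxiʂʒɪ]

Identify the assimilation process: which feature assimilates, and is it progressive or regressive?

regressive manner assimilation

The segment that alternates is /ʈ/, which surfaces as [ʂ] when adjacent to /ʒ/.
/ʈ/ is a stop while /ʒ/ is a fricative; the output [ʂ] is a fricative, matching the trigger — so the feature that spreads is manner.
Place and voice are unchanged, so the assimilation is partial, not total.
The other alternating form patterns the same way: /ʈ/ → [ʂ] before /ʁ/ (stop → fricative, matching a fricative) — only manner changes, and always toward the following segment.
Since the segment that changes precedes the conditioning segment, the assimilation is regressive.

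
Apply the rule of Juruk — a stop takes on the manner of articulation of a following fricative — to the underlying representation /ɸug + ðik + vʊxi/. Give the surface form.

[ɸuɣðixvʊxi]

The rule targets /g/ (voiced velar stop), which sits before the trigger /ð/ (fricative).
A voiced velar fricative is [ɣ], so the surface segment is [ɣ].
The same rule applies at the second boundary: /k/ → [x] next to /v/.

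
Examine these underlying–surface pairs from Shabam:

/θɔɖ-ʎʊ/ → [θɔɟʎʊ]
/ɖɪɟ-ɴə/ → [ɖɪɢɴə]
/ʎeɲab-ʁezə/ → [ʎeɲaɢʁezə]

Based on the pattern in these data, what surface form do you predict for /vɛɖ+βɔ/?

The data show regressive place assimilation: /ɖ/ → [ɟ] before /ʎ/; /ɟ/ → [ɢ] before /ɴ/; /b/ → [ɢ] before /ʁ/. In each pair only place changes, matching the following consonant, while manner and voice stay constant.
/ɖ/ is a voiced retroflex stop. The following trigger /β/ is bilabial, so /ɖ/ must become bilabial as well.
Changing only its place to bilabial gives [b] — the voiced bilabial stop.

[vɛbβɔ]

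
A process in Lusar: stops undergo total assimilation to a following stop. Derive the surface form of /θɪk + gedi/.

/k/ is the segment targeted by the rule; it sits immediately before /g/, so it assimilates completely and surfaces as [g].

[θɪggedi]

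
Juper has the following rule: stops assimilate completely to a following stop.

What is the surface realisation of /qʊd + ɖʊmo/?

/d/ is the segment targeted by the rule; it sits immediately before /ɖ/, so it assimilates completely and surfaces as [ɖ].

[qʊɖɖʊmo]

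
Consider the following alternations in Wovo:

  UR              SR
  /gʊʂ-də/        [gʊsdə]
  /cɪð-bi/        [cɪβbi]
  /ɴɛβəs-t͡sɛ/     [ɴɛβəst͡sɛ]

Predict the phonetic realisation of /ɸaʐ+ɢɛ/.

The data show regressive place assimilation: /ʂ/ → [s] before /d/; /ð/ → [β] before /b/. In each pair only place changes, matching the following consonant, while manner and voice stay constant.
Nothing changes in [ɴɛβəst͡sɛ]: there the adjacent consonants already agree in place (/s/ and /t͡s/ are both alveolar), so this form is consistent with the same rule.
/ʐ/ is a voiced retroflex fricative. The following trigger /ɢ/ is uvular, so /ʐ/ must become uvular as well.
The voiced uvular fricative is [ʁ], so /ʐ/ → [ʁ].

[ɸaʁɢɛ]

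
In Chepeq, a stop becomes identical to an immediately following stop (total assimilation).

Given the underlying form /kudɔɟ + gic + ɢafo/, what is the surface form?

[kudɔggiɢɢafo]

/ɟ/ is the segment targeted by the rule; it sits immediately before /g/, so it assimilates completely and surfaces as [g].
The same rule applies at the second boundary: /c/ → [ɢ] next to /ɢ/.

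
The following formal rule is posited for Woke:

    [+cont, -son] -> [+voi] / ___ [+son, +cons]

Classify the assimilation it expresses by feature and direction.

The structural change is [+voi], and the conditioning segment [+son, +cons] (a sonorant consonant) is itself voiced, so the target comes to share the voicing of its neighbour — voicing assimilation.
The conditioning segment sits to the right of the focus bar, meaning the trigger follows the segment that changes — regressive assimilation.

regressive voicing assimilation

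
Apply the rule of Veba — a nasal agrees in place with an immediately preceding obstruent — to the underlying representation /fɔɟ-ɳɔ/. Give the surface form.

[fɔɟɲɔ]

The rule targets /ɳ/ (voiced retroflex nasal), which sits after the trigger /ɟ/ (palatal).
A voiced palatal nasal is [ɲ], so the surface segment is [ɲ].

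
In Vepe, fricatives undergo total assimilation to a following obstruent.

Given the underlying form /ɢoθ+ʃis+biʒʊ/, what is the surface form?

[ɢoʃʃibbiʒʊ]

/θ/ is the segment targeted by the rule; it sits immediately before /ʃ/, so it assimilates completely and surfaces as [ʃ].
At the second juncture, /s/ likewise becomes [b] adjacent to /b/.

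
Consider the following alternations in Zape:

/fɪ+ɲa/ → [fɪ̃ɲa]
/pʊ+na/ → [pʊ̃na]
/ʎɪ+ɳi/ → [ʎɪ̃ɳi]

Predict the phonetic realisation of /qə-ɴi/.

The data show regressive nasality assimilation (vowel nasalisation): /ɪ/ → [ɪ̃] before /ɲ/; /ʊ/ → [ʊ̃] before /n/; /ɪ/ → [ɪ̃] before /ɳ/ — a vowel is nasalised by an immediately following nasal consonant.
The vowel /ə/ is adjacent to the following nasal /ɴ/, so it acquires [+nasal] and surfaces as [ə̃].

[qə̃ɴi]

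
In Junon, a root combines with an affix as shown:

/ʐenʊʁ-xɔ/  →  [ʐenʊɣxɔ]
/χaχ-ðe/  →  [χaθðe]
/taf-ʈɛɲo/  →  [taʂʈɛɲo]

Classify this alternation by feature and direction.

Underlying /ʁ/ is realised as [ɣ] next to /x/; /x/ itself does not change.
/ʁ/ is uvular while /x/ is velar; the output [ɣ] is velar, matching the trigger — so the feature that spreads is place.
Manner and voice are unchanged, so the assimilation is partial, not total.
The same holds elsewhere in the data: /χ/ → [θ] before /ð/ (uvular → dental, matching dental); /f/ → [ʂ] before /ʈ/ (labiodental → retroflex, matching retroflex) — only place changes, and always toward the following segment.
The trigger is the following segment, so the direction is regressive (anticipatory).

regressive place assimilation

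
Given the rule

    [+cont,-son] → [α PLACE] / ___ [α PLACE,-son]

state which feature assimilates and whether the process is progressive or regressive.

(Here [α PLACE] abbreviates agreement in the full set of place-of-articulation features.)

The rule copies the place features (abbreviated [PLACE]) from the environment onto the target, so the assimilating feature is place.
Since the environment is written after the underscore, the trigger follows the target; the direction is regressive.

regressive place assimilation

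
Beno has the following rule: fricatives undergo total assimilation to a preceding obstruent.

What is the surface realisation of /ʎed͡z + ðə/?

[ʎed͡zd͡zə]

/ð/ is the segment targeted by the rule; it sits immediately after /d͡z/, so it assimilates completely and surfaces as [d͡z].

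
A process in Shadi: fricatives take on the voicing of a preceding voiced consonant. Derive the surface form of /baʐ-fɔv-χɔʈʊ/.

/f/ is a voiceless labiodental fricative. The preceding trigger /ʐ/ is voiced, so /f/ must become voiced as well.
Changing only its voicing to voiced gives [v] — the voiced labiodental fricative.
At the second juncture, /χ/ likewise becomes [ʁ] adjacent to /v/.

[baʐvɔvʁɔʈʊ]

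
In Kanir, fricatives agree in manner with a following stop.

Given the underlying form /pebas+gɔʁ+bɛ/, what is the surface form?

[pebatgɔɢbɛ]

/s/ is a voiceless alveolar fricative. The following trigger /g/ is a stop, so /s/ must become a stop as well.
Changing only its manner to stop gives [t] — the voiceless alveolar stop.
The same rule applies at the second boundary: /ʁ/ → [ɢ] next to /b/.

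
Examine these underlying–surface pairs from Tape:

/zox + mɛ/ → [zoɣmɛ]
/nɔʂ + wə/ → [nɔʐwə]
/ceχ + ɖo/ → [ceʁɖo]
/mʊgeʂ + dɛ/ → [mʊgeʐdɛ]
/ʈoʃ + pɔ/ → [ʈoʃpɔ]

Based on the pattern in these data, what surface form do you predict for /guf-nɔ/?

The data show regressive voicing assimilation: /x/ → [ɣ] before /m/; /ʂ/ → [ʐ] before /w/; /χ/ → [ʁ] before /ɖ/; /ʂ/ → [ʐ] before /d/. In each pair only voicing changes, matching the following consonant, while place and manner stay constant.
No alternation appears in [ʈoʃpɔ]: there the adjacent consonants already agree in voicing (/ʃ/ and /p/ are both voiceless), so this form is consistent with the same rule.
The rule targets /f/ (voiceless labiodental fricative), which sits before the trigger /n/ (voiced).
The voiced labiodental fricative is [v], so /f/ → [v].

[guvnɔ]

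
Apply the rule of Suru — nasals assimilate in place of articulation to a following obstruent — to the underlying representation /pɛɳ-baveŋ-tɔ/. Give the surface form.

[pɛmbaventɔ]

The rule targets /ɳ/ (voiced retroflex nasal), which sits before the trigger /b/ (bilabial).
Changing only its place to bilabial gives [m] — the voiced bilabial nasal.
At the second juncture, /ŋ/ likewise becomes [n] adjacent to /t/.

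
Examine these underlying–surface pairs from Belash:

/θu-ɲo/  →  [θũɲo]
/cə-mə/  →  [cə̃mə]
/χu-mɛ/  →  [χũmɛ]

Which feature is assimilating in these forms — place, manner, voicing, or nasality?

nasality

The vowel /u/ surfaces as nasalised [ũ] next to the following nasal /ɲ/ — it has acquired the [+nasal] feature of its neighbour.
The other forms show the same pattern: /ə/ → [ə̃] before /m/; /u/ → [ũ] before /m/ — each time a vowel is nasalised next to a following nasal.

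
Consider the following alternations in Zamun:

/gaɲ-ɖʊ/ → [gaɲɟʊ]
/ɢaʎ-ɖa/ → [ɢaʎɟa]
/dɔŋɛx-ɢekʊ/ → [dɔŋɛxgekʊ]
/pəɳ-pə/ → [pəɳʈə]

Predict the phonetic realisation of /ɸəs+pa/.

[ɸəsta]

The data show progressive place assimilation: /ɖ/ → [ɟ] after /ɲ/; /ɖ/ → [ɟ] after /ʎ/; /ɢ/ → [g] after /x/; /p/ → [ʈ] after /ɳ/. In each pair only place changes, matching the preceding consonant, while manner and voice stay constant.
/p/ is a voiceless bilabial stop. The preceding trigger /s/ is alveolar, so /p/ must become alveolar as well.
The voiceless alveolar stop is [t], so /p/ → [t].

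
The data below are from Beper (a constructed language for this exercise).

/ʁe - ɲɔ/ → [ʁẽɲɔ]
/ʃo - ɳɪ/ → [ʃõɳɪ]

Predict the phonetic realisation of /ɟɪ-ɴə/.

The data show regressive nasality assimilation (vowel nasalisation): /e/ → [ẽ] before /ɲ/; /o/ → [õ] before /ɳ/ — a vowel is nasalised by an immediately following nasal consonant.
The vowel /ɪ/ is adjacent to the following nasal /ɴ/, so it acquires [+nasal] and surfaces as [ɪ̃].

[ɟɪ̃ɴə]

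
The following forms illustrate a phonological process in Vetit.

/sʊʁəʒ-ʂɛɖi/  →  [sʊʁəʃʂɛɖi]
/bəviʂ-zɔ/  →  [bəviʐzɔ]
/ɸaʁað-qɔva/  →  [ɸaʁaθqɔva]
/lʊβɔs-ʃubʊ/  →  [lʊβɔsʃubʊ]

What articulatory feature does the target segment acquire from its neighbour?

Underlying /ʒ/ is realised as [ʃ] next to /ʂ/; /ʂ/ itself does not change.
The change voiced → voiceless matches the voicing of the following /ʂ/, identifying this as voicing assimilation.
The same holds elsewhere in the data: /ʂ/ → [ʐ] before /z/ (voiceless → voiced, matching voiced); /ð/ → [θ] before /q/ (voiced → voiceless, matching voiceless) — only voicing changes, and always toward the following segment.
No alternation appears in [lʊβɔsʃubʊ]: there the adjacent consonants already agree in voicing (/s/ and /ʃ/ are both voiceless), so this form is consistent with the same rule.

voicing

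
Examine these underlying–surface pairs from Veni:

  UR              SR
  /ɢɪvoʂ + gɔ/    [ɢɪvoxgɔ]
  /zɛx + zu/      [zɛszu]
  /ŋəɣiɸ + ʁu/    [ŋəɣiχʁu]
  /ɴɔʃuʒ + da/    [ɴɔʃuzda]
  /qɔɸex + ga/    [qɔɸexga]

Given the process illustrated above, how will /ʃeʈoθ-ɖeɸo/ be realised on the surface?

The data show regressive place assimilation: /ʂ/ → [x] before /g/; /x/ → [s] before /z/; /ɸ/ → [χ] before /ʁ/; /ʒ/ → [z] before /d/. In each pair only place changes, matching the following consonant, while manner and voice stay constant.
Nothing changes in [qɔɸexga]: there the adjacent consonants already agree in place (/x/ and /g/ are both velar), so this form is consistent with the same rule.
The rule targets /θ/ (voiceless dental fricative), which sits before the trigger /ɖ/ (retroflex).
A voiceless retroflex fricative is [ʂ], so the surface segment is [ʂ].

[ʃeʈoʂɖeɸo]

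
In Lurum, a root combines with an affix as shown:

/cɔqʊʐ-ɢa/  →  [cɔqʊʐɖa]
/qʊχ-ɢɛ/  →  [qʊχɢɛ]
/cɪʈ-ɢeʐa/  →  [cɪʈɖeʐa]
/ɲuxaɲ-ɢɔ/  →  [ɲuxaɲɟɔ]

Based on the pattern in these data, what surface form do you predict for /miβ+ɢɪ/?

[miβbɪ]

The data show progressive place assimilation: /ɢ/ → [ɖ] after /ʐ/; /ɢ/ → [ɖ] after /ʈ/; /ɢ/ → [ɟ] after /ɲ/. In each pair only place changes, matching the preceding consonant, while manner and voice stay constant.
No alternation appears in [qʊχɢɛ]: there the adjacent consonants already agree in place (/ɢ/ and /χ/ are both uvular), so this form is consistent with the same rule.
The rule targets /ɢ/ (voiced uvular stop), which sits after the trigger /β/ (bilabial).
A voiced bilabial stop is [b], so the surface segment is [b].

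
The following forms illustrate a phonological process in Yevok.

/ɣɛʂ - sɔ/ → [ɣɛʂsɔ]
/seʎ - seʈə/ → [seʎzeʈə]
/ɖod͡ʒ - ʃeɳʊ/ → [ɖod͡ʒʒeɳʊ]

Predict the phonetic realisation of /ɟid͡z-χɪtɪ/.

[ɟid͡zʁɪtɪ]

The data show progressive voicing assimilation: /s/ → [z] after /ʎ/; /ʃ/ → [ʒ] after /d͡ʒ/. In each pair only voicing changes, matching the preceding consonant, while place and manner stay constant.
Nothing changes in [ɣɛʂsɔ]: there the adjacent consonants already agree in voicing (/s/ and /ʂ/ are both voiceless), so this form is consistent with the same rule.
The rule targets /χ/ (voiceless uvular fricative), which sits after the trigger /d͡z/ (voiced).
A voiced uvular fricative is [ʁ], so the surface segment is [ʁ].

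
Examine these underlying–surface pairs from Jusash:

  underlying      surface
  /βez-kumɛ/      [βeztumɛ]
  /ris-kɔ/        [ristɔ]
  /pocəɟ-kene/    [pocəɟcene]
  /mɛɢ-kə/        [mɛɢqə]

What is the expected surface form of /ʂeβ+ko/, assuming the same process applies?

[ʂeβpo]

The data show progressive place assimilation: /k/ → [t] after /z/; /k/ → [t] after /s/; /k/ → [c] after /ɟ/; /k/ → [q] after /ɢ/. In each pair only place changes, matching the preceding consonant, while manner and voice stay constant.
/k/ is a voiceless velar stop. The preceding trigger /β/ is bilabial, so /k/ must become bilabial as well.
A voiceless bilabial stop is [p], so the surface segment is [p].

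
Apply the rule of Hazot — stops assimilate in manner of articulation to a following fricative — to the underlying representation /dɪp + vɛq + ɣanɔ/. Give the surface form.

/p/ is a voiceless bilabial stop. The following trigger /v/ is a fricative, so /p/ must become a fricative as well.
Changing only its manner to fricative gives [ɸ] — the voiceless bilabial fricative.
The same rule applies at the second boundary: /q/ → [χ] next to /ɣ/.

[dɪɸvɛχɣanɔ]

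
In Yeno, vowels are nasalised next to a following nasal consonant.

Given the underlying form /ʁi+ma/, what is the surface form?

The vowel /i/ is adjacent to the following nasal /m/, so it acquires [+nasal] and surfaces as [ĩ].

[ʁĩma]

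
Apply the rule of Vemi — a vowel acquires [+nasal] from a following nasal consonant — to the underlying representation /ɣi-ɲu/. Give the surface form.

The vowel /i/ is adjacent to the following nasal /ɲ/, so it acquires [+nasal] and surfaces as [ĩ].

[ɣĩɲu]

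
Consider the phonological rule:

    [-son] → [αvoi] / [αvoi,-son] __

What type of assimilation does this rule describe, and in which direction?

The shared variable α links the value of [voi] on the target to the same value on the neighbouring segment, so voicing is the feature that assimilates.
Since the environment is written before the underscore, the trigger precedes the target; the direction is progressive.

progressive voicing assimilation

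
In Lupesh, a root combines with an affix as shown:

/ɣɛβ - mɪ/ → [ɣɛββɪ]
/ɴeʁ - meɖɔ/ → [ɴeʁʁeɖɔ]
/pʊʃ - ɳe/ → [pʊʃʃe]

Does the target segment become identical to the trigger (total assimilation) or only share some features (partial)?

total assimilation

Comparing underlying and surface forms, /m/ → [ʁ] is the alternation; the neighbouring /ʁ/ is constant.
The output [ʁ] is identical to the trigger /ʁ/ — every feature (place, manner, voicing) has been copied — so this is total assimilation.
The remaining alternations confirm this: /m/ → [β] after /β/; /ɳ/ → [ʃ] after /ʃ/ — in each case the output is a copy of the preceding consonant.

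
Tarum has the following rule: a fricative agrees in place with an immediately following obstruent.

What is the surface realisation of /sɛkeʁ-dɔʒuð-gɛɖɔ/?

/ʁ/ is a voiced uvular fricative. The following trigger /d/ is alveolar, so /ʁ/ must become alveolar as well.
A voiced alveolar fricative is [z], so the surface segment is [z].
At the second juncture, /ð/ likewise becomes [ɣ] adjacent to /g/.

[sɛkezdɔʒuɣgɛɖɔ]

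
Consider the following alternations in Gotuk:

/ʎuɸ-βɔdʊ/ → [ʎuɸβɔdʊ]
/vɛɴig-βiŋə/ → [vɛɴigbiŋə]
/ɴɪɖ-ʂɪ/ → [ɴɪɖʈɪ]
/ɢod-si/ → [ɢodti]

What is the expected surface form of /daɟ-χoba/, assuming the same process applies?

The data show progressive manner assimilation: /β/ → [b] after /g/; /ʂ/ → [ʈ] after /ɖ/; /s/ → [t] after /d/. In each pair only manner changes, matching the preceding consonant, while place and voice stay constant.
No alternation appears in [ʎuɸβɔdʊ]: there the adjacent consonants already agree in manner (/β/ and /ɸ/ are both fricatives), so this form is consistent with the same rule.
The rule targets /χ/ (voiceless uvular fricative), which sits after the trigger /ɟ/ (stop).
Changing only its manner to stop gives [q] — the voiceless uvular stop.

[daɟqoba]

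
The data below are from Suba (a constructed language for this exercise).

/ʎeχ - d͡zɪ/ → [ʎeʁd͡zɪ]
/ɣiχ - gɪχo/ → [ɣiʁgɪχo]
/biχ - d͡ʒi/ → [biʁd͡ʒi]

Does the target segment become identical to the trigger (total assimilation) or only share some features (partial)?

partial assimilation

Comparing underlying and surface forms, /χ/ → [ʁ] is the alternation; the neighbouring /d͡z/ is constant.
The change voiceless → voiced matches the voicing of the following /d͡z/, identifying this as voicing assimilation.
Place and manner are unchanged, so the assimilation is partial, not total.
Checking the remaining alternations: /χ/ → [ʁ] before /g/ (voiceless → voiced, matching voiced); /χ/ → [ʁ] before /d͡ʒ/ (voiceless → voiced, matching voiced) — only voicing changes, and always toward the following segment.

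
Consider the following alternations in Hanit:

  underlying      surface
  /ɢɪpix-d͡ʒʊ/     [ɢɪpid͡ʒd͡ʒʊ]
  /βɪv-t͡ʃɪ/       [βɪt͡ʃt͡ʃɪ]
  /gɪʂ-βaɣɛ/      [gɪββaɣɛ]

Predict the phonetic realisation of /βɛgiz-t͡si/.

[βɛgit͡st͡si]

The data show regressive total assimilation (/x/ → [d͡ʒ] before /d͡ʒ/; /v/ → [t͡ʃ] before /t͡ʃ/; /ʂ/ → [β] before /β/): in every case the target segment becomes identical to its following neighbour, copying more than a single feature.
/z/ is the segment targeted by the rule; it sits immediately before /t͡s/, so it assimilates completely and surfaces as [t͡s].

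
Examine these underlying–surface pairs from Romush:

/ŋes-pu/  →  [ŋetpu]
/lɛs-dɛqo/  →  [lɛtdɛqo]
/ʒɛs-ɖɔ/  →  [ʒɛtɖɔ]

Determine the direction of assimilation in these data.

Underlying /s/ is realised as [t] next to /p/; /p/ itself does not change.
The change fricative → stop matches the manner of the following /p/, identifying this as manner assimilation.
The same holds elsewhere in the data: /s/ → [t] before /d/ (fricative → stop, matching a stop); /s/ → [t] before /ɖ/ (fricative → stop, matching a stop) — only manner changes, and always toward the following segment.
The trigger is the following segment, so the direction is regressive (anticipatory).

regressive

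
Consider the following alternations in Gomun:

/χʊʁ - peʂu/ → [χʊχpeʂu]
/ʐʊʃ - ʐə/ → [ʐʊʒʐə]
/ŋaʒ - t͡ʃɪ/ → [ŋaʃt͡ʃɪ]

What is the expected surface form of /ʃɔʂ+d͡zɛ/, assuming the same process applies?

[ʃɔʐd͡zɛ]

The data show regressive voicing assimilation: /ʁ/ → [χ] before /p/; /ʃ/ → [ʒ] before /ʐ/; /ʒ/ → [ʃ] before /t͡ʃ/. In each pair only voicing changes, matching the following consonant, while place and manner stay constant.
The rule targets /ʂ/ (voiceless retroflex fricative), which sits before the trigger /d͡z/ (voiced).
The voiced retroflex fricative is [ʐ], so /ʂ/ → [ʐ].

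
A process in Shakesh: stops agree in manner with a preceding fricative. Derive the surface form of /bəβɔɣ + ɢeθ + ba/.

/ɢ/ is a voiced uvular stop. The preceding trigger /ɣ/ is a fricative, so /ɢ/ must become a fricative as well.
A voiced uvular fricative is [ʁ], so the surface segment is [ʁ].
The same rule applies at the second boundary: /b/ → [β] next to /θ/.

[bəβɔɣʁeθβa]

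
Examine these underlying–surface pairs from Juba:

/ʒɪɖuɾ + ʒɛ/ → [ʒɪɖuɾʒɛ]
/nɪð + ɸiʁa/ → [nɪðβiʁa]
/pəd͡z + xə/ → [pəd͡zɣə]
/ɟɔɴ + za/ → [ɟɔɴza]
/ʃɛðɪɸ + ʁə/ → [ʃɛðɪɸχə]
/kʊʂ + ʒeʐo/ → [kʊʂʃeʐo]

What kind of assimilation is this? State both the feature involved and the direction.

progressive voicing assimilation

Comparing underlying and surface forms, /ɸ/ → [β] is the alternation; the neighbouring /ð/ is constant.
/ɸ/ is voiceless while /ð/ is voiced; the output [β] is voiced, matching the trigger — so the feature that spreads is voicing.
Place and manner are unchanged, so the assimilation is partial, not total.
Checking the remaining alternations: /x/ → [ɣ] after /d͡z/ (voiceless → voiced, matching voiced); /ʁ/ → [χ] after /ɸ/ (voiced → voiceless, matching voiceless); /ʒ/ → [ʃ] after /ʂ/ (voiced → voiceless, matching voiceless) — only voicing changes, and always toward the preceding segment.
Nothing changes in [ʒɪɖuɾʒɛ], [ɟɔɴza]: there the adjacent consonants already agree in voicing (/ʒ/ and /ɾ/ are both voiced; /z/ and /ɴ/ are both voiced), so these forms are consistent with the same rule.
The trigger is the preceding segment, so the direction is progressive (perseverative).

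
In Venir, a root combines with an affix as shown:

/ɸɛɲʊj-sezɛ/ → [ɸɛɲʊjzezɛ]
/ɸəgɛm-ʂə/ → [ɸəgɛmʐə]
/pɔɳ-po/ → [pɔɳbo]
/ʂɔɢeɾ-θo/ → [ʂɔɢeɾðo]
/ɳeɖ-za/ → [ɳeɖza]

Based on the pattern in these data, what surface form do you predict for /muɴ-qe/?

[muɴɢe]

The data show progressive voicing assimilation: /s/ → [z] after /j/; /ʂ/ → [ʐ] after /m/; /p/ → [b] after /ɳ/; /θ/ → [ð] after /ɾ/. In each pair only voicing changes, matching the preceding consonant, while place and manner stay constant.
Nothing changes in [ɳeɖza]: there the adjacent consonants already agree in voicing (/z/ and /ɖ/ are both voiced), so this form is consistent with the same rule.
/q/ is a voiceless uvular stop. The preceding trigger /ɴ/ is voiced, so /q/ must become voiced as well.
Changing only its voicing to voiced gives [ɢ] — the voiced uvular stop.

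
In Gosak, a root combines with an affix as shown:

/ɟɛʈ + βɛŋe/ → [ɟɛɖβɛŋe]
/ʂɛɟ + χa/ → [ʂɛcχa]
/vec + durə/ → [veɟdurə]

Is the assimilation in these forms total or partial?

partial assimilation

The segment that alternates is /ʈ/, which surfaces as [ɖ] when adjacent to /β/.
/ʈ/ is voiceless while /β/ is voiced; the output [ɖ] is voiced, matching the trigger — so the feature that spreads is voicing.
Place and manner are unchanged, so the assimilation is partial, not total.
Checking the remaining alternations: /ɟ/ → [c] before /χ/ (voiced → voiceless, matching voiceless); /c/ → [ɟ] before /d/ (voiceless → voiced, matching voiced) — only voicing changes, and always toward the following segment.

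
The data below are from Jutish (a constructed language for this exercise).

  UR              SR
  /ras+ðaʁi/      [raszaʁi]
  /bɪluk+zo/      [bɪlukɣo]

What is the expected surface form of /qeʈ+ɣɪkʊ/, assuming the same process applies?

The data show progressive place assimilation: /ð/ → [z] after /s/; /z/ → [ɣ] after /k/. In each pair only place changes, matching the preceding consonant, while manner and voice stay constant.
The rule targets /ɣ/ (voiced velar fricative), which sits after the trigger /ʈ/ (retroflex).
Changing only its place to retroflex gives [ʐ] — the voiced retroflex fricative.

[qeʈʐɪkʊ]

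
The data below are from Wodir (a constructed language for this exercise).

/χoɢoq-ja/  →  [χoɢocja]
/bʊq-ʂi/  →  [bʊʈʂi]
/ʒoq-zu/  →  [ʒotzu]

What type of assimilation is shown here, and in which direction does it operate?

The segment that alternates is /q/, which surfaces as [c] when adjacent to /j/.
/q/ is uvular while /j/ is palatal; the output [c] is palatal, matching the trigger — so the feature that spreads is place.
Manner and voice are unchanged, so the assimilation is partial, not total.
Checking the remaining alternations: /q/ → [ʈ] before /ʂ/ (uvular → retroflex, matching retroflex); /q/ → [t] before /z/ (uvular → alveolar, matching alveolar) — only place changes, and always toward the following segment.
Since the segment that changes precedes the conditioning segment, the assimilation is regressive.

regressive place assimilation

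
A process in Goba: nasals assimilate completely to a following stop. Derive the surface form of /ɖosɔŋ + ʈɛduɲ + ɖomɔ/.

[ɖosɔʈʈɛduɖɖomɔ]

/ŋ/ is the segment targeted by the rule; it sits immediately before /ʈ/, so it assimilates completely and surfaces as [ʈ].
At the second juncture, /ɲ/ likewise becomes [ɖ] adjacent to /ɖ/.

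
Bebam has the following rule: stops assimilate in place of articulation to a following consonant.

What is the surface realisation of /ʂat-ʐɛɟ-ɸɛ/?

[ʂaʈʐɛbɸɛ]

The rule targets /t/ (voiceless alveolar stop), which sits before the trigger /ʐ/ (retroflex).
Changing only its place to retroflex gives [ʈ] — the voiceless retroflex stop.
The same rule applies at the second boundary: /ɟ/ → [b] next to /ɸ/.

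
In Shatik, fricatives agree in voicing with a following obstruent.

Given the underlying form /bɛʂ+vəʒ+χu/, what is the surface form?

[bɛʐvəʃχu]

The rule targets /ʂ/ (voiceless retroflex fricative), which sits before the trigger /v/ (voiced).
The voiced retroflex fricative is [ʐ], so /ʂ/ → [ʐ].
The same rule applies at the second boundary: /ʒ/ → [ʃ] next to /χ/.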